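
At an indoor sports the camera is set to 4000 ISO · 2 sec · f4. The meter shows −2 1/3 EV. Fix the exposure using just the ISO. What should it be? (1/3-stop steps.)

Underexposed by 2 1/3 stops → need 2 1/3 stops brighter.
ISO: 4000 → 5000 → 6400 → 8000 → 10000 → 12800 → 16000 → 20000.

ISO 20000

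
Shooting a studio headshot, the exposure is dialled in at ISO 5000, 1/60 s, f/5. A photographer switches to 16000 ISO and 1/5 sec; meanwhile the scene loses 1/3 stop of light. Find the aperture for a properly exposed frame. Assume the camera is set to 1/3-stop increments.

Scene light: 1/3 stop darker.
ISO: 5000 → 6400 → 8000 → 10000 → 12800 → 16000 — 1 2/3 stops higher (brighter).
Shutter speed: 1/60 → 1/50 → 1/40 → 1/30 → 1/25 → 1/20 → 1/15 → 1/13 → 1/10 → 1/8 → 1/6 → 1/5 — 3 2/3 stops longer (brighter).
Net so far: 5 stops brighter. Aperture: f/5 → f/5.6 → f/6.3 → f/7.1 → f/8 → f/9 → f/10 → f/11 → f/13 → f/14 → f/16 → f/18 → f/20 → f/22 → f/25 → f/29.

f/29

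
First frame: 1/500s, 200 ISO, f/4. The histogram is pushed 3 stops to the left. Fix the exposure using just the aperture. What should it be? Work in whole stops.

f/1.4

Underexposed by 3 stops → need 3 stops brighter.
Aperture: f/4 → f/2.8 → f/2 → f/1.4.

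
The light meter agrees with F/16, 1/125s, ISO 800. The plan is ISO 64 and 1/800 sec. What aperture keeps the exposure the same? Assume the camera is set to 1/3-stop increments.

f/1.8

ISO: 800 → 640 → 500 → 400 → 320 → 250 → 200 → 160 → 125 → 100 → 80 → 64 — 3 2/3 stops dropped (darker).
Shutter speed: 1/125 → 1/160 → 1/200 → 1/250 → 1/320 → 1/400 → 1/500 → 1/640 → 1/800 — 2 2/3 stops faster (darker).
Net change so far: 6 1/3 stops darker. Offset with the aperture: f/16 → f/14 → f/13 → f/11 → f/10 → f/9 → f/8 → f/7.1 → f/6.3 → f/5.6 → f/5 → f/4.5 → f/4 → f/3.5 → f/3.2 → f/2.8 → f/2.5 → f/2.2 → f/2 → f/1.8.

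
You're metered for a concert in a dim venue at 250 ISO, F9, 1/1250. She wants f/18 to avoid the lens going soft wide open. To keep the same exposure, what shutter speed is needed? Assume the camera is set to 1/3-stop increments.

Aperture: f/9 → f/10 → f/11 → f/13 → f/14 → f/16 → f/18 — 2 stops smaller aperture (darker).
Need 2 stops brighter from the shutter speed: 1/1250 → 1/1000 → 1/800 → 1/640 → 1/500 → 1/400 → 1/320.

1/320s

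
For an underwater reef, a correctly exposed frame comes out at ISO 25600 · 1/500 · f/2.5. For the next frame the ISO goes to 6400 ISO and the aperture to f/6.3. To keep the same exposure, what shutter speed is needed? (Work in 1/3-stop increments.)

ISO: 25600 → 20000 → 16000 → 12800 → 10000 → 8000 → 6400 — 2 stops lower (darker).
Aperture: f/2.5 → f/2.8 → f/3.2 → f/3.5 → f/4 → f/4.5 → f/5 → f/5.6 → f/6.3 — 2 2/3 stops smaller aperture (darker).
Net change so far: 4 2/3 stops darker. Offset with the shutter speed: 1/500 → 1/400 → 1/320 → 1/250 → 1/200 → 1/160 → 1/125 → 1/100 → 1/80 → 1/60 → 1/50 → 1/40 → 1/30 → 1/25 → 1/20.

1/20s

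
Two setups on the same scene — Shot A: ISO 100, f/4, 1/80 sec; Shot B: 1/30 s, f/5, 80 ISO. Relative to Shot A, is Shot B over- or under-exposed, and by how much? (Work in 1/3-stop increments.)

1/3 stop brighter

Aperture: f/4 → f/4.5 → f/5 — 2/3 stop smaller aperture (darker).
Shutter speed: 1/80 → 1/60 → 1/50 → 1/40 → 1/30 — 1 1/3 stops slower (brighter).
ISO: 100 → 80 — 1/3 stop lower (darker).
Net: −2/3 +1 1/3 −1/3 = +1/3 stops.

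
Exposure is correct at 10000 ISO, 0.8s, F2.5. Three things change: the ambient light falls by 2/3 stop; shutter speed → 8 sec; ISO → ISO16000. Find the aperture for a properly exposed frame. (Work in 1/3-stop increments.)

Scene light: 2/3 stop darker.
Shutter speed: 0.8 → 1 → 1.3 → 1.6 → 2 → 2.5 → 3.2 → 4 → 5 → 6 → 8 — 3 1/3 stops longer (brighter).
ISO: 10000 → 12800 → 16000 — 2/3 stop higher (brighter).
Net so far: 3 1/3 stops brighter. Aperture: f/2.5 → f/2.8 → f/3.2 → f/3.5 → f/4 → f/4.5 → f/5 → f/5.6 → f/6.3 → f/7.1 → f/8.

f/8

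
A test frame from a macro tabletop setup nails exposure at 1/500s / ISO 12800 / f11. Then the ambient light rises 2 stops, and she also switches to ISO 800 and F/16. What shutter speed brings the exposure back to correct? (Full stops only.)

1/60s

Scene light: 2 stops brighter.
ISO: 12800 → 6400 → 3200 → 1600 → 800 — 4 stops lower (darker).
Aperture: f/11 → f/16 — 1 stop stopped down (darker).
Net so far: 3 stops darker. Shutter speed: 1/500 → 1/250 → 1/125 → 1/60.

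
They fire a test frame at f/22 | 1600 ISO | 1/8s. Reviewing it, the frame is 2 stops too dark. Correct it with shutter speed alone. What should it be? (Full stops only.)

Underexposed by 2 stops → need 2 stops brighter.
Shutter speed: 1/8 → 1/4 → 1/2.

1/2s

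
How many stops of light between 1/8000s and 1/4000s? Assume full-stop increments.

1 stop

1/8000 → 1/4000 — count the steps: 1 stop.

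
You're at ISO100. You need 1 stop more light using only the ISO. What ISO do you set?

ISO 200

ISO: 100 → 200 — 1 stop higher (brighter).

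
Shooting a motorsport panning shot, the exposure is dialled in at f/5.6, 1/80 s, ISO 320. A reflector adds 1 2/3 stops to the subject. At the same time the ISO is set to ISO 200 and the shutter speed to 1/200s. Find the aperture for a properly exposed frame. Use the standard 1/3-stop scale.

f/5

Scene light: 1 2/3 stops brighter.
ISO: 320 → 250 → 200 — 2/3 stop dropped (darker).
Shutter speed: 1/80 → 1/100 → 1/125 → 1/160 → 1/200 — 1 1/3 stops faster (darker).
Net so far: 1/3 stop darker. Aperture: f/5.6 → f/5.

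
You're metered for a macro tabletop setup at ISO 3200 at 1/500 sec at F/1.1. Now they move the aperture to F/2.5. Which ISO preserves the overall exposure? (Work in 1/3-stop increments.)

ISO 16000

Aperture: f/1.1 → f/1.2 → f/1.4 → f/1.6 → f/1.8 → f/2 → f/2.2 → f/2.5 — 2 1/3 stops smaller aperture (darker).
Need 2 1/3 stops brighter from the ISO: 3200 → 4000 → 5000 → 6400 → 8000 → 10000 → 12800 → 16000.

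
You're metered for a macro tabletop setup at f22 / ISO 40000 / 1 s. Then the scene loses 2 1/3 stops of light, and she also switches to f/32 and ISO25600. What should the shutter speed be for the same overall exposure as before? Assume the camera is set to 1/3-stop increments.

15 s

Scene light: 2 1/3 stops darker.
Aperture: f/22 → f/25 → f/29 → f/32 — 1 stop stopped down (darker).
ISO: 40000 → 32000 → 25600 — 2/3 stop lower (darker).
Net so far: 4 stops darker. Shutter speed: 1 → 1.3 → 1.6 → 2 → 2.5 → 3.2 → 4 → 5 → 6 → 8 → 10 → 13 → 15.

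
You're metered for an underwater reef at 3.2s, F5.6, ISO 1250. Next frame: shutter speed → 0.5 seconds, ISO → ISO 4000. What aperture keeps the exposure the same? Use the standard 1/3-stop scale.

f/4

Shutter speed: 3.2 → 2.5 → 2 → 1.6 → 1.3 → 1 → 0.8 → 0.6 → 0.5 — 2 2/3 stops shorter (darker).
ISO: 1250 → 1600 → 2000 → 2500 → 3200 → 4000 — 1 2/3 stops higher (brighter).
Net change so far: 1 stop darker. Offset with the aperture: f/5.6 → f/5 → f/4.5 → f/4.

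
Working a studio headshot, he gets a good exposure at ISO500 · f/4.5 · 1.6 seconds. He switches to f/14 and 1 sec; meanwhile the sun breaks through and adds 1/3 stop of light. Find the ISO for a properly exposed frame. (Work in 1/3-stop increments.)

ISO 6400

Scene light: 1/3 stop brighter.
Aperture: f/4.5 → f/5 → f/5.6 → f/6.3 → f/7.1 → f/8 → f/9 → f/10 → f/11 → f/13 → f/14 — 3 1/3 stops smaller aperture (darker).
Shutter speed: 1.6 → 1.3 → 1 — 2/3 stop shorter (darker).
Net so far: 3 2/3 stops darker. ISO: 500 → 640 → 800 → 1000 → 1250 → 1600 → 2000 → 2500 → 3200 → 4000 → 5000 → 6400.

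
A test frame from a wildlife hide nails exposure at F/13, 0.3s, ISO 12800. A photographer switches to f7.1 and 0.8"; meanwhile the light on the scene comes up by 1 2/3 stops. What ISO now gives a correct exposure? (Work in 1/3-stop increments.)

Scene light: 1 2/3 stops brighter.
Aperture: f/13 → f/11 → f/10 → f/9 → f/8 → f/7.1 — 1 2/3 stops wider (brighter).
Shutter speed: 0.3 → 0.4 → 0.5 → 0.6 → 0.8 — 1 1/3 stops longer (brighter).
Net so far: 4 2/3 stops brighter. ISO: 12800 → 10000 → 8000 → 6400 → 5000 → 4000 → 3200 → 2500 → 2000 → 1600 → 1250 → 1000 → 800 → 640 → 500.

ISO 500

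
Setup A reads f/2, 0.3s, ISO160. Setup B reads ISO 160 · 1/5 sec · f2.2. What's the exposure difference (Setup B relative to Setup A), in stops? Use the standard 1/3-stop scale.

1 stop darker

Aperture: f/2 → f/2.2 — 1/3 stop stopped down (darker).
Shutter speed: 0.3 → 1/4 → 1/5 — 2/3 stop faster (darker).
ISO: unchanged.
Net: −1/3 −2/3 = −1 stop.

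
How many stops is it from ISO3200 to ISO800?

2 stops

3200 → 1600 → 800 — count the steps: 2 stops.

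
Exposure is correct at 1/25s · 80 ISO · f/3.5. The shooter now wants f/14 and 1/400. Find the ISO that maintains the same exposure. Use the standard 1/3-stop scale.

ISO 20000

Aperture: f/3.5 → f/4 → f/4.5 → f/5 → f/5.6 → f/6.3 → f/7.1 → f/8 → f/9 → f/10 → f/11 → f/13 → f/14 — 4 stops stopped down (darker).
Shutter speed: 1/25 → 1/30 → 1/40 → 1/50 → 1/60 → 1/80 → 1/100 → 1/125 → 1/160 → 1/200 → 1/250 → 1/320 → 1/400 — 4 stops shorter (darker).
Net change so far: 8 stops darker. Offset with the ISO: 80 → 100 → 125 → 160 → 200 → 250 → 320 → 400 → 500 → 640 → 800 → 1000 → 1250 → 1600 → 2000 → 2500 → 3200 → 4000 → 5000 → 6400 → 8000 → 10000 → 12800 → 16000 → 20000.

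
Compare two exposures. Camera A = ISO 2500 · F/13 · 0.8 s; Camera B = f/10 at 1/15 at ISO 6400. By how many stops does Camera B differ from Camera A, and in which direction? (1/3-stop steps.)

Aperture: f/13 → f/11 → f/10 — 2/3 stop wider (brighter).
Shutter speed: 0.8 → 0.6 → 0.5 → 0.4 → 0.3 → 1/4 → 1/5 → 1/6 → 1/8 → 1/10 → 1/13 → 1/15 — 3 2/3 stops shorter (darker).
ISO: 2500 → 3200 → 4000 → 5000 → 6400 — 1 1/3 stops higher (brighter).
Net: +2/3 −3 2/3 +1 1/3 = −1 2/3 stops.

1 2/3 stops darker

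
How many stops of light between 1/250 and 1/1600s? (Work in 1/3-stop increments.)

1/250 → 1/320 → 1/400 → 1/500 → 1/640 → 1/800 → 1/1000 → 1/1250 → 1/1600 — count the steps: 8 third-stops = 2 2/3 stops.

2 2/3 stops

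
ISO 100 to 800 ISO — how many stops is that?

3 stops

100 → 200 → 400 → 800 — count the steps: 3 stops.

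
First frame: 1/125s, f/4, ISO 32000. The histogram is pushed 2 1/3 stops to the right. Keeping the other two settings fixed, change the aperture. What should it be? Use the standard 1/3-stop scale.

Overexposed by 2 1/3 stops → need 2 1/3 stops darker.
Aperture: f/4 → f/4.5 → f/5 → f/5.6 → f/6.3 → f/7.1 → f/8 → f/9.

f/9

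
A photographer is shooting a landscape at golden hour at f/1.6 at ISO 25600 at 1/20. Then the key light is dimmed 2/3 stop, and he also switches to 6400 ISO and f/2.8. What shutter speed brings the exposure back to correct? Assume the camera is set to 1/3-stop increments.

Scene light: 2/3 stop darker.
ISO: 25600 → 20000 → 16000 → 12800 → 10000 → 8000 → 6400 — 2 stops dropped (darker).
Aperture: f/1.6 → f/1.8 → f/2 → f/2.2 → f/2.5 → f/2.8 — 1 2/3 stops stopped down (darker).
Net so far: 4 1/3 stops darker. Shutter speed: 1/20 → 1/15 → 1/13 → 1/10 → 1/8 → 1/6 → 1/5 → 1/4 → 0.3 → 0.4 → 0.5 → 0.6 → 0.8 → 1.

1 s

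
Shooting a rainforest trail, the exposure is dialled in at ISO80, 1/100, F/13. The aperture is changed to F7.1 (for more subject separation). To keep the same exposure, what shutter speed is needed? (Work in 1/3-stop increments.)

Aperture: f/13 → f/11 → f/10 → f/9 → f/8 → f/7.1 — 1 2/3 stops larger aperture (brighter).
Need 1 2/3 stops darker from the shutter speed: 1/100 → 1/125 → 1/160 → 1/200 → 1/250 → 1/320.

1/320s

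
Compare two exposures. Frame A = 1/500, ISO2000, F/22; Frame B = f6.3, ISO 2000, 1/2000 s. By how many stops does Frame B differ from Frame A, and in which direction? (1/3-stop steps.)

Aperture: f/22 → f/20 → f/18 → f/16 → f/14 → f/13 → f/11 → f/10 → f/9 → f/8 → f/7.1 → f/6.3 — 3 2/3 stops opened up (brighter).
Shutter speed: 1/500 → 1/640 → 1/800 → 1/1000 → 1/1250 → 1/1600 → 1/2000 — 2 stops shorter (darker).
ISO: unchanged.
Net: +3 2/3 −2 = +1 2/3 stops.

1 2/3 stops brighter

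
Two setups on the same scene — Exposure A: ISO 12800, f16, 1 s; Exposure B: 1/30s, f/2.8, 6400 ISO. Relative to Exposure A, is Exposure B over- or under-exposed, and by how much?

1 stop darker

Aperture: f/16 → f/11 → f/8 → f/5.6 → f/4 → f/2.8 — 5 stops larger aperture (brighter).
Shutter speed: 1 → 1/2 → 1/4 → 1/8 → 1/15 → 1/30 — 5 stops shorter (darker).
ISO: 12800 → 6400 — 1 stop dropped (darker).
Net: +5 −5 −1 = −1 stop.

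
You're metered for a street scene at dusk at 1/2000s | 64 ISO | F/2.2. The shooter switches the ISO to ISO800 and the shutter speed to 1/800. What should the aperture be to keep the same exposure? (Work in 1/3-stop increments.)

ISO: 64 → 80 → 100 → 125 → 160 → 200 → 250 → 320 → 400 → 500 → 640 → 800 — 3 2/3 stops higher (brighter).
Shutter speed: 1/2000 → 1/1600 → 1/1250 → 1/1000 → 1/800 — 1 1/3 stops longer (brighter).
Net change so far: 5 stops brighter. Offset with the aperture: f/2.2 → f/2.5 → f/2.8 → f/3.2 → f/3.5 → f/4 → f/4.5 → f/5 → f/5.6 → f/6.3 → f/7.1 → f/8 → f/9 → f/10 → f/11 → f/13.

f/13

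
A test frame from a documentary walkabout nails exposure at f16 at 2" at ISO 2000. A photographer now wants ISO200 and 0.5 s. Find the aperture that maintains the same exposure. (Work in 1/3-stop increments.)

f/2.5

ISO: 2000 → 1600 → 1250 → 1000 → 800 → 640 → 500 → 400 → 320 → 250 → 200 — 3 1/3 stops lower (darker).
Shutter speed: 2 → 1.6 → 1.3 → 1 → 0.8 → 0.6 → 0.5 — 2 stops faster (darker).
Net change so far: 5 1/3 stops darker. Offset with the aperture: f/16 → f/14 → f/13 → f/11 → f/10 → f/9 → f/8 → f/7.1 → f/6.3 → f/5.6 → f/5 → f/4.5 → f/4 → f/3.5 → f/3.2 → f/2.8 → f/2.5.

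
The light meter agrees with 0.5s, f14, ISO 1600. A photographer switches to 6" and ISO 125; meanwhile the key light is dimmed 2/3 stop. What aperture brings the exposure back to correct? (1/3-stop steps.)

Scene light: 2/3 stop darker.
Shutter speed: 0.5 → 0.6 → 0.8 → 1 → 1.3 → 1.6 → 2 → 2.5 → 3.2 → 4 → 5 → 6 — 3 2/3 stops longer (brighter).
ISO: 1600 → 1250 → 1000 → 800 → 640 → 500 → 400 → 320 → 250 → 200 → 160 → 125 — 3 2/3 stops dropped (darker).
Net so far: 2/3 stop darker. Aperture: f/14 → f/13 → f/11.

f/11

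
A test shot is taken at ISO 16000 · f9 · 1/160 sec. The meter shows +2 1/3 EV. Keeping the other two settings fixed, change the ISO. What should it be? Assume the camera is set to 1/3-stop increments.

Overexposed by 2 1/3 stops → need 2 1/3 stops darker.
ISO: 16000 → 12800 → 10000 → 8000 → 6400 → 5000 → 4000 → 3200.

ISO 3200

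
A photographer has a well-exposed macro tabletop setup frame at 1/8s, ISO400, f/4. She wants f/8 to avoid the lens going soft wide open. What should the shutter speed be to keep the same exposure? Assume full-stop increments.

1/2s

Aperture: f/4 → f/5.6 → f/8 — 2 stops smaller aperture (darker).
Need 2 stops brighter from the shutter speed: 1/8 → 1/4 → 1/2.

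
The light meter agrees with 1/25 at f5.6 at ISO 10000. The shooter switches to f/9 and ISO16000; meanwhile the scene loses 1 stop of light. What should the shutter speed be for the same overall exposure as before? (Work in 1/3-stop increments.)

Scene light: 1 stop darker.
Aperture: f/5.6 → f/6.3 → f/7.1 → f/8 → f/9 — 1 1/3 stops stopped down (darker).
ISO: 10000 → 12800 → 16000 — 2/3 stop raised (brighter).
Net so far: 1 2/3 stops darker. Shutter speed: 1/25 → 1/20 → 1/15 → 1/13 → 1/10 → 1/8.

1/8s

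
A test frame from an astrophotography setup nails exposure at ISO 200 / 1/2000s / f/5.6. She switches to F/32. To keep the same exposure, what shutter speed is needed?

1/60s

Aperture: f/5.6 → f/8 → f/11 → f/16 → f/22 → f/32 — 5 stops stopped down (darker).
Need 5 stops brighter from the shutter speed: 1/2000 → 1/1000 → 1/500 → 1/250 → 1/125 → 1/60.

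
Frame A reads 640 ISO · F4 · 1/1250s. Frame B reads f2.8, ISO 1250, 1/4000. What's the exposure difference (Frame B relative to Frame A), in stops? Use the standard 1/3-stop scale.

1/3 stop brighter

Aperture: f/4 → f/3.5 → f/3.2 → f/2.8 — 1 stop wider (brighter).
Shutter speed: 1/1250 → 1/1600 → 1/2000 → 1/2500 → 1/3200 → 1/4000 — 1 2/3 stops faster (darker).
ISO: 640 → 800 → 1000 → 1250 — 1 stop raised (brighter).
Net: +1 −1 2/3 +1 = +1/3 stops.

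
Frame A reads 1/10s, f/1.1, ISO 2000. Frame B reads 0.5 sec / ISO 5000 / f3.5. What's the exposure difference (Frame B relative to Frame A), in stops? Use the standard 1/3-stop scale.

1/3 stop brighter

Aperture: f/1.1 → f/1.2 → f/1.4 → f/1.6 → f/1.8 → f/2 → f/2.2 → f/2.5 → f/2.8 → f/3.2 → f/3.5 — 3 1/3 stops stopped down (darker).
Shutter speed: 1/10 → 1/8 → 1/6 → 1/5 → 1/4 → 0.3 → 0.4 → 0.5 — 2 1/3 stops longer (brighter).
ISO: 2000 → 2500 → 3200 → 4000 → 5000 — 1 1/3 stops higher (brighter).
Net: −3 1/3 +2 1/3 +1 1/3 = +1/3 stops.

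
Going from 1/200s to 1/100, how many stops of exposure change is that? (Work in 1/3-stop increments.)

1 stop

1/200 → 1/160 → 1/125 → 1/100 — count the steps: 3 third-stops = 1 stop.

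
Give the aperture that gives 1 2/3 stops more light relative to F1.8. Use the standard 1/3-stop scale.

Aperture: f/1.8 → f/1.6 → f/1.4 → f/1.2 → f/1.1 → f/1.0 — 1 2/3 stops wider (brighter).

f/1.0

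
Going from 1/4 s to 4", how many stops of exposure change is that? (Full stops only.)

4 stops

1/4 → 1/2 → 1 → 2 → 4 — count the steps: 4 stops.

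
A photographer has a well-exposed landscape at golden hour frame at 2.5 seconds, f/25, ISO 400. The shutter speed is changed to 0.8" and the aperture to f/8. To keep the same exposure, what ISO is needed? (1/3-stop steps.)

ISO 125

Shutter speed: 2.5 → 2 → 1.6 → 1.3 → 1 → 0.8 — 1 2/3 stops shorter (darker).
Aperture: f/25 → f/22 → f/20 → f/18 → f/16 → f/14 → f/13 → f/11 → f/10 → f/9 → f/8 — 3 1/3 stops opened up (brighter).
Net change so far: 1 2/3 stops brighter. Offset with the ISO: 400 → 320 → 250 → 200 → 160 → 125.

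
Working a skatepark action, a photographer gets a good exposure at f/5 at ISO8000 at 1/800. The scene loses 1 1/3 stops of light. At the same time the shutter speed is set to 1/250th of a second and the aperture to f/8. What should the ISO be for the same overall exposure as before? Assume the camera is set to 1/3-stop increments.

Scene light: 1 1/3 stops darker.
Shutter speed: 1/800 → 1/640 → 1/500 → 1/400 → 1/320 → 1/250 — 1 2/3 stops slower (brighter).
Aperture: f/5 → f/5.6 → f/6.3 → f/7.1 → f/8 — 1 1/3 stops stopped down (darker).
Net so far: 1 stop darker. ISO: 8000 → 10000 → 12800 → 16000.

ISO 16000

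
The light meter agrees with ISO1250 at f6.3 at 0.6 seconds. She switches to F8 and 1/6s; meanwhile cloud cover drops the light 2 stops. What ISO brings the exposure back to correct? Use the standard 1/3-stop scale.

ISO 32000

Scene light: 2 stops darker.
Aperture: f/6.3 → f/7.1 → f/8 — 2/3 stop stopped down (darker).
Shutter speed: 0.6 → 0.5 → 0.4 → 0.3 → 1/4 → 1/5 → 1/6 — 2 stops faster (darker).
Net so far: 4 2/3 stops darker. ISO: 1250 → 1600 → 2000 → 2500 → 3200 → 4000 → 5000 → 6400 → 8000 → 10000 → 12800 → 16000 → 20000 → 25600 → 32000.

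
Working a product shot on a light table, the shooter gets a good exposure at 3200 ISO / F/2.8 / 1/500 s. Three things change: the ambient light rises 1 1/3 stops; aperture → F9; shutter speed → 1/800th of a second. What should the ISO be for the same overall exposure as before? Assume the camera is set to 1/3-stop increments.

ISO 20000

Scene light: 1 1/3 stops brighter.
Aperture: f/2.8 → f/3.2 → f/3.5 → f/4 → f/4.5 → f/5 → f/5.6 → f/6.3 → f/7.1 → f/8 → f/9 — 3 1/3 stops stopped down (darker).
Shutter speed: 1/500 → 1/640 → 1/800 — 2/3 stop shorter (darker).
Net so far: 2 2/3 stops darker. ISO: 3200 → 4000 → 5000 → 6400 → 8000 → 10000 → 12800 → 16000 → 20000.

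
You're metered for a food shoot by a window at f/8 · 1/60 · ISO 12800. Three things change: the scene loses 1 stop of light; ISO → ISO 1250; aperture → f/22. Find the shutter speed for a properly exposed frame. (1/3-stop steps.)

Scene light: 1 stop darker.
ISO: 12800 → 10000 → 8000 → 6400 → 5000 → 4000 → 3200 → 2500 → 2000 → 1600 → 1250 — 3 1/3 stops dropped (darker).
Aperture: f/8 → f/9 → f/10 → f/11 → f/13 → f/14 → f/16 → f/18 → f/20 → f/22 — 3 stops narrower (darker).
Net so far: 7 1/3 stops darker. Shutter speed: 1/60 → 1/50 → 1/40 → 1/30 → 1/25 → 1/20 → 1/15 → 1/13 → 1/10 → 1/8 → 1/6 → 1/5 → 1/4 → 0.3 → 0.4 → 0.5 → 0.6 → 0.8 → 1 → 1.3 → 1.6 → 2 → 2.5.

2.5 s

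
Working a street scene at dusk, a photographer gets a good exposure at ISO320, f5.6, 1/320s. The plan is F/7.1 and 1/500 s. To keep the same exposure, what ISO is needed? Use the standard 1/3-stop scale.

ISO 800

Aperture: f/5.6 → f/6.3 → f/7.1 — 2/3 stop narrower (darker).
Shutter speed: 1/320 → 1/400 → 1/500 — 2/3 stop shorter (darker).
Net change so far: 1 1/3 stops darker. Offset with the ISO: 320 → 400 → 500 → 640 → 800.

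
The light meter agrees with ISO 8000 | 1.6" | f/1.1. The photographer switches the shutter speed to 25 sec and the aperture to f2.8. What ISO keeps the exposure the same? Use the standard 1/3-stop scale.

Shutter speed: 1.6 → 2 → 2.5 → 3.2 → 4 → 5 → 6 → 8 → 10 → 13 → 15 → 20 → 25 — 4 stops longer (brighter).
Aperture: f/1.1 → f/1.2 → f/1.4 → f/1.6 → f/1.8 → f/2 → f/2.2 → f/2.5 → f/2.8 — 2 2/3 stops smaller aperture (darker).
Net change so far: 1 1/3 stops brighter. Offset with the ISO: 8000 → 6400 → 5000 → 4000 → 3200.

ISO 3200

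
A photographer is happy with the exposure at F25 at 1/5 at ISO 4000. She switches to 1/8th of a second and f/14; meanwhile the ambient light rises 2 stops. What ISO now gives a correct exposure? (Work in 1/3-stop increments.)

ISO 500

Scene light: 2 stops brighter.
Shutter speed: 1/5 → 1/6 → 1/8 — 2/3 stop faster (darker).
Aperture: f/25 → f/22 → f/20 → f/18 → f/16 → f/14 — 1 2/3 stops wider (brighter).
Net so far: 3 stops brighter. ISO: 4000 → 3200 → 2500 → 2000 → 1600 → 1250 → 1000 → 800 → 640 → 500.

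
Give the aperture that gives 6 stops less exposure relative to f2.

Aperture: f/2 → f/2.8 → f/4 → f/5.6 → f/8 → f/11 → f/16 — 6 stops stopped down (darker).

f/16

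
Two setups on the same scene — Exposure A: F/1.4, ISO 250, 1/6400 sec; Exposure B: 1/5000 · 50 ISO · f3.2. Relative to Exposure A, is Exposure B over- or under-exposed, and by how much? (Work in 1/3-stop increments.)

Aperture: f/1.4 → f/1.6 → f/1.8 → f/2 → f/2.2 → f/2.5 → f/2.8 → f/3.2 — 2 1/3 stops smaller aperture (darker).
Shutter speed: 1/6400 → 1/5000 — 1/3 stop longer (brighter).
ISO: 250 → 200 → 160 → 125 → 100 → 80 → 64 → 50 — 2 1/3 stops dropped (darker).
Net: −2 1/3 +1/3 −2 1/3 = −4 1/3 stops.

4 1/3 stops darker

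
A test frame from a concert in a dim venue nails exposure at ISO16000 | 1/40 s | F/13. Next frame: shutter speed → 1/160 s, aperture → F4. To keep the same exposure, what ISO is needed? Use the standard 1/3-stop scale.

ISO 6400

Shutter speed: 1/40 → 1/50 → 1/60 → 1/80 → 1/100 → 1/125 → 1/160 — 2 stops shorter (darker).
Aperture: f/13 → f/11 → f/10 → f/9 → f/8 → f/7.1 → f/6.3 → f/5.6 → f/5 → f/4.5 → f/4 — 3 1/3 stops wider (brighter).
Net change so far: 1 1/3 stops brighter. Offset with the ISO: 16000 → 12800 → 10000 → 8000 → 6400.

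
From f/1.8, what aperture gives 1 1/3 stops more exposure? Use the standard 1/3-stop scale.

f/1.1

Aperture: f/1.8 → f/1.6 → f/1.4 → f/1.2 → f/1.1 — 1 1/3 stops opened up (brighter).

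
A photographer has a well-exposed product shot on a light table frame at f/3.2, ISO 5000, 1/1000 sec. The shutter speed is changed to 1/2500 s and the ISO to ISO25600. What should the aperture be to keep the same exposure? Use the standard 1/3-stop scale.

Shutter speed: 1/1000 → 1/1250 → 1/1600 → 1/2000 → 1/2500 — 1 1/3 stops shorter (darker).
ISO: 5000 → 6400 → 8000 → 10000 → 12800 → 16000 → 20000 → 25600 — 2 1/3 stops higher (brighter).
Net change so far: 1 stop brighter. Offset with the aperture: f/3.2 → f/3.5 → f/4 → f/4.5.

f/4.5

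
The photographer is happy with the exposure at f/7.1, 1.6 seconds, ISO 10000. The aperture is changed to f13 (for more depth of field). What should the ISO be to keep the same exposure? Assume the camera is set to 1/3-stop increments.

Aperture: f/7.1 → f/8 → f/9 → f/10 → f/11 → f/13 — 1 2/3 stops stopped down (darker).
Need 1 2/3 stops brighter from the ISO: 10000 → 12800 → 16000 → 20000 → 25600 → 32000.

ISO 32000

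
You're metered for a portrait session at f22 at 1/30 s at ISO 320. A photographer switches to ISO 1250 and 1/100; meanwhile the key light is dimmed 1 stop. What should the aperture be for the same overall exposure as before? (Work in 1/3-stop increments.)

Scene light: 1 stop darker.
ISO: 320 → 400 → 500 → 640 → 800 → 1000 → 1250 — 2 stops raised (brighter).
Shutter speed: 1/30 → 1/40 → 1/50 → 1/60 → 1/80 → 1/100 — 1 2/3 stops faster (darker).
Net so far: 2/3 stop darker. Aperture: f/22 → f/20 → f/18.

f/18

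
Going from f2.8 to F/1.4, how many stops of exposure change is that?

2 stops

f/2.8 → f/2 → f/1.4 — count the steps: 2 stops.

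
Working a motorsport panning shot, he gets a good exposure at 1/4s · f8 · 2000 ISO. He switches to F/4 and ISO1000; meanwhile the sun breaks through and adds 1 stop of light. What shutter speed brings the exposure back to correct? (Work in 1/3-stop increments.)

Scene light: 1 stop brighter.
Aperture: f/8 → f/7.1 → f/6.3 → f/5.6 → f/5 → f/4.5 → f/4 — 2 stops opened up (brighter).
ISO: 2000 → 1600 → 1250 → 1000 — 1 stop lower (darker).
Net so far: 2 stops brighter. Shutter speed: 1/4 → 1/5 → 1/6 → 1/8 → 1/10 → 1/13 → 1/15.

1/15s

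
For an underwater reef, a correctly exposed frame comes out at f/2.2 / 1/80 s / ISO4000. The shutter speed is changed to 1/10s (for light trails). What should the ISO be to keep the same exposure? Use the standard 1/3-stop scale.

ISO 500

Shutter speed: 1/80 → 1/60 → 1/50 → 1/40 → 1/30 → 1/25 → 1/20 → 1/15 → 1/13 → 1/10 — 3 stops slower (brighter).
Need 3 stops darker from the ISO: 4000 → 3200 → 2500 → 2000 → 1600 → 1250 → 1000 → 800 → 640 → 500.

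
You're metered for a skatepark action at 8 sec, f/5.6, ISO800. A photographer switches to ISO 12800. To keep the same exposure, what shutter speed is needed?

ISO: 800 → 1600 → 3200 → 6400 → 12800 — 4 stops higher (brighter).
Need 4 stops darker from the shutter speed: 8 → 4 → 2 → 1 → 1/2.

1/2s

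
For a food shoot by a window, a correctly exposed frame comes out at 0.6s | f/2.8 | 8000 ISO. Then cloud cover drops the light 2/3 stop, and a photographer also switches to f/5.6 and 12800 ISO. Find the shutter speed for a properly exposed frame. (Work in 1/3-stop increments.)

Scene light: 2/3 stop darker.
Aperture: f/2.8 → f/3.2 → f/3.5 → f/4 → f/4.5 → f/5 → f/5.6 — 2 stops narrower (darker).
ISO: 8000 → 10000 → 12800 — 2/3 stop raised (brighter).
Net so far: 2 stops darker. Shutter speed: 0.6 → 0.8 → 1 → 1.3 → 1.6 → 2 → 2.5.

2.5 s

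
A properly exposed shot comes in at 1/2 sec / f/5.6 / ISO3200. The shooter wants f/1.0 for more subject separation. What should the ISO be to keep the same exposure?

ISO 100

Aperture: f/5.6 → f/4 → f/2.8 → f/2 → f/1.4 → f/1.0 — 5 stops larger aperture (brighter).
Need 5 stops darker from the ISO: 3200 → 1600 → 800 → 400 → 200 → 100.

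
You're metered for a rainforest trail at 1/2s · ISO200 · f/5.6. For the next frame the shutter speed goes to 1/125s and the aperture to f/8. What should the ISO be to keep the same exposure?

ISO 25600

Shutter speed: 1/2 → 1/4 → 1/8 → 1/15 → 1/30 → 1/60 → 1/125 — 6 stops faster (darker).
Aperture: f/5.6 → f/8 — 1 stop stopped down (darker).
Net change so far: 7 stops darker. Offset with the ISO: 200 → 400 → 800 → 1600 → 3200 → 6400 → 12800 → 25600.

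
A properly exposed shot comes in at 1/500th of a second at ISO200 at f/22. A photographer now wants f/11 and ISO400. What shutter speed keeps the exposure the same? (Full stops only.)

1/4000s

Aperture: f/22 → f/16 → f/11 — 2 stops wider (brighter).
ISO: 200 → 400 — 1 stop higher (brighter).
Net change so far: 3 stops brighter. Offset with the shutter speed: 1/500 → 1/1000 → 1/2000 → 1/4000.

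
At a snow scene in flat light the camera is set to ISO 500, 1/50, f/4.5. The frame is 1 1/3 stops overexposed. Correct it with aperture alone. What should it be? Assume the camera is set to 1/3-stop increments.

f/7.1

Overexposed by 1 1/3 stops → need 1 1/3 stops darker.
Aperture: f/4.5 → f/5 → f/5.6 → f/6.3 → f/7.1.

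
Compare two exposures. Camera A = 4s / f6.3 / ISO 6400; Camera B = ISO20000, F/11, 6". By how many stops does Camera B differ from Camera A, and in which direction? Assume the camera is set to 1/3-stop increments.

Aperture: f/6.3 → f/7.1 → f/8 → f/9 → f/10 → f/11 — 1 2/3 stops stopped down (darker).
Shutter speed: 4 → 5 → 6 — 2/3 stop longer (brighter).
ISO: 6400 → 8000 → 10000 → 12800 → 16000 → 20000 — 1 2/3 stops higher (brighter).
Net: −1 2/3 +2/3 +1 2/3 = +2/3 stops.

2/3 stop brighter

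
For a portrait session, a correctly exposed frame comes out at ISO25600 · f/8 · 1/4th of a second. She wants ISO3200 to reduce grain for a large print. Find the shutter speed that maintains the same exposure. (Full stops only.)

ISO: 25600 → 12800 → 6400 → 3200 — 3 stops dropped (darker).
Need 3 stops brighter from the shutter speed: 1/4 → 1/2 → 1 → 2.

2 s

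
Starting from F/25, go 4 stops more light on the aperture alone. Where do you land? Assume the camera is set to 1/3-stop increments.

Aperture: f/25 → f/22 → f/20 → f/18 → f/16 → f/14 → f/13 → f/11 → f/10 → f/9 → f/8 → f/7.1 → f/6.3 — 4 stops opened up (brighter).

f/6.3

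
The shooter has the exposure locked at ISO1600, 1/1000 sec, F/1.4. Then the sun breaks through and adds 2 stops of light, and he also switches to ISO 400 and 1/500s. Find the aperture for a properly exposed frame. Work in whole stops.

f/2

Scene light: 2 stops brighter.
ISO: 1600 → 800 → 400 — 2 stops dropped (darker).
Shutter speed: 1/1000 → 1/500 — 1 stop longer (brighter).
Net so far: 1 stop brighter. Aperture: f/1.4 → f/2.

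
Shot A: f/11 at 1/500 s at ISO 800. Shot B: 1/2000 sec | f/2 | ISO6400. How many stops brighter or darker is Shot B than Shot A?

6 stops brighter

Aperture: f/11 → f/8 → f/5.6 → f/4 → f/2.8 → f/2 — 5 stops wider (brighter).
Shutter speed: 1/500 → 1/1000 → 1/2000 — 2 stops shorter (darker).
ISO: 800 → 1600 → 3200 → 6400 — 3 stops raised (brighter).
Net: +5 −2 +3 = +6 stops.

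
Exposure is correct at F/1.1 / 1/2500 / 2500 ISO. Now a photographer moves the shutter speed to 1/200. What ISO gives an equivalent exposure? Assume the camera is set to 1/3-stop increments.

Shutter speed: 1/2500 → 1/2000 → 1/1600 → 1/1250 → 1/1000 → 1/800 → 1/640 → 1/500 → 1/400 → 1/320 → 1/250 → 1/200 — 3 2/3 stops longer (brighter).
Need 3 2/3 stops darker from the ISO: 2500 → 2000 → 1600 → 1250 → 1000 → 800 → 640 → 500 → 400 → 320 → 250 → 200.

ISO 200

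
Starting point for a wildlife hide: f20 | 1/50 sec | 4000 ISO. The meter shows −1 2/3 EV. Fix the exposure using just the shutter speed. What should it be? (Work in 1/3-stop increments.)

Underexposed by 1 2/3 stops → need 1 2/3 stops brighter.
Shutter speed: 1/50 → 1/40 → 1/30 → 1/25 → 1/20 → 1/15.

1/15s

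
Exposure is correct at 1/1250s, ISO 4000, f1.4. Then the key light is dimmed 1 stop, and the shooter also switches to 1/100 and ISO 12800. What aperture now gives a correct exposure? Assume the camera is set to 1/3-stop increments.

Scene light: 1 stop darker.
Shutter speed: 1/1250 → 1/1000 → 1/800 → 1/640 → 1/500 → 1/400 → 1/320 → 1/250 → 1/200 → 1/160 → 1/125 → 1/100 — 3 2/3 stops longer (brighter).
ISO: 4000 → 5000 → 6400 → 8000 → 10000 → 12800 — 1 2/3 stops raised (brighter).
Net so far: 4 1/3 stops brighter. Aperture: f/1.4 → f/1.6 → f/1.8 → f/2 → f/2.2 → f/2.5 → f/2.8 → f/3.2 → f/3.5 → f/4 → f/4.5 → f/5 → f/5.6 → f/6.3.

f/6.3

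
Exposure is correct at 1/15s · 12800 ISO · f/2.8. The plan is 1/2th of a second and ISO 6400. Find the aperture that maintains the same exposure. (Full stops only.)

Shutter speed: 1/15 → 1/8 → 1/4 → 1/2 — 3 stops longer (brighter).
ISO: 12800 → 6400 — 1 stop lower (darker).
Net change so far: 2 stops brighter. Offset with the aperture: f/2.8 → f/4 → f/5.6.

f/5.6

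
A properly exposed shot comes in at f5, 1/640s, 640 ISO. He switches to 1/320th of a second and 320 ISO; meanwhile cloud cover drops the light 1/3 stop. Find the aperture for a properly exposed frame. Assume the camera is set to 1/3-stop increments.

Scene light: 1/3 stop darker.
Shutter speed: 1/640 → 1/500 → 1/400 → 1/320 — 1 stop longer (brighter).
ISO: 640 → 500 → 400 → 320 — 1 stop lower (darker).
Net so far: 1/3 stop darker. Aperture: f/5 → f/4.5.

f/4.5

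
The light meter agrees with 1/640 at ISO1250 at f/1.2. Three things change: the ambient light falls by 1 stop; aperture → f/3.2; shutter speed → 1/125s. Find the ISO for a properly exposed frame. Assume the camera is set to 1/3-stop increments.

ISO 3200

Scene light: 1 stop darker.
Aperture: f/1.2 → f/1.4 → f/1.6 → f/1.8 → f/2 → f/2.2 → f/2.5 → f/2.8 → f/3.2 — 2 2/3 stops narrower (darker).
Shutter speed: 1/640 → 1/500 → 1/400 → 1/320 → 1/250 → 1/200 → 1/160 → 1/125 — 2 1/3 stops slower (brighter).
Net so far: 1 1/3 stops darker. ISO: 1250 → 1600 → 2000 → 2500 → 3200.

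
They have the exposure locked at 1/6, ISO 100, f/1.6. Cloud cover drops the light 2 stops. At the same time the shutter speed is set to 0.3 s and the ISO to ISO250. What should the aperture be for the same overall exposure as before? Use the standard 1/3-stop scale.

Scene light: 2 stops darker.
Shutter speed: 1/6 → 1/5 → 1/4 → 0.3 — 1 stop longer (brighter).
ISO: 100 → 125 → 160 → 200 → 250 — 1 1/3 stops raised (brighter).
Net so far: 1/3 stop brighter. Aperture: f/1.6 → f/1.8.

f/1.8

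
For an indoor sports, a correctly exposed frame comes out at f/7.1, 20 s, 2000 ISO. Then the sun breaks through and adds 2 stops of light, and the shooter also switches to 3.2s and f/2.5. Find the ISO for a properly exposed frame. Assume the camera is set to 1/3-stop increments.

ISO 400

Scene light: 2 stops brighter.
Shutter speed: 20 → 15 → 13 → 10 → 8 → 6 → 5 → 4 → 3.2 — 2 2/3 stops faster (darker).
Aperture: f/7.1 → f/6.3 → f/5.6 → f/5 → f/4.5 → f/4 → f/3.5 → f/3.2 → f/2.8 → f/2.5 — 3 stops larger aperture (brighter).
Net so far: 2 1/3 stops brighter. ISO: 2000 → 1600 → 1250 → 1000 → 800 → 640 → 500 → 400.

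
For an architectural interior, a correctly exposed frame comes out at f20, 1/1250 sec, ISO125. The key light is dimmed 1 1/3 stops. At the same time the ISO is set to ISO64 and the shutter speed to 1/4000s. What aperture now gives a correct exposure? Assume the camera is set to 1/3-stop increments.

f/5

Scene light: 1 1/3 stops darker.
ISO: 125 → 100 → 80 → 64 — 1 stop dropped (darker).
Shutter speed: 1/1250 → 1/1600 → 1/2000 → 1/2500 → 1/3200 → 1/4000 — 1 2/3 stops faster (darker).
Net so far: 4 stops darker. Aperture: f/20 → f/18 → f/16 → f/14 → f/13 → f/11 → f/10 → f/9 → f/8 → f/7.1 → f/6.3 → f/5.6 → f/5.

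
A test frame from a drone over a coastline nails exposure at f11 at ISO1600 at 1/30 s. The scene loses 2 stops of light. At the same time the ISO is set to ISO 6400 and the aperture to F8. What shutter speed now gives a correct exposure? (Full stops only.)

Scene light: 2 stops darker.
ISO: 1600 → 3200 → 6400 — 2 stops raised (brighter).
Aperture: f/11 → f/8 — 1 stop opened up (brighter).
Net so far: 1 stop brighter. Shutter speed: 1/30 → 1/60.

1/60s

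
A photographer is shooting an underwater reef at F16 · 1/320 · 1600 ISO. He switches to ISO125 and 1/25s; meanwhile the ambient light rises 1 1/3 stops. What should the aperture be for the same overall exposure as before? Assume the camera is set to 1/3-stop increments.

Scene light: 1 1/3 stops brighter.
ISO: 1600 → 1250 → 1000 → 800 → 640 → 500 → 400 → 320 → 250 → 200 → 160 → 125 — 3 2/3 stops lower (darker).
Shutter speed: 1/320 → 1/250 → 1/200 → 1/160 → 1/125 → 1/100 → 1/80 → 1/60 → 1/50 → 1/40 → 1/30 → 1/25 — 3 2/3 stops slower (brighter).
Net so far: 1 1/3 stops brighter. Aperture: f/16 → f/18 → f/20 → f/22 → f/25.

f/25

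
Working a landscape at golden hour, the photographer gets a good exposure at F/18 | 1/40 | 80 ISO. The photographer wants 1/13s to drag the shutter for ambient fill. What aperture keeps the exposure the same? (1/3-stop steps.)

f/32

Shutter speed: 1/40 → 1/30 → 1/25 → 1/20 → 1/15 → 1/13 — 1 2/3 stops longer (brighter).
Need 1 2/3 stops darker from the aperture: f/18 → f/20 → f/22 → f/25 → f/29 → f/32.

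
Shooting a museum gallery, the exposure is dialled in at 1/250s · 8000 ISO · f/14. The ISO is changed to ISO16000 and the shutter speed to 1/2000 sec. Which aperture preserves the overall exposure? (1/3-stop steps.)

ISO: 8000 → 10000 → 12800 → 16000 — 1 stop higher (brighter).
Shutter speed: 1/250 → 1/320 → 1/400 → 1/500 → 1/640 → 1/800 → 1/1000 → 1/1250 → 1/1600 → 1/2000 — 3 stops shorter (darker).
Net change so far: 2 stops darker. Offset with the aperture: f/14 → f/13 → f/11 → f/10 → f/9 → f/8 → f/7.1.

f/7.1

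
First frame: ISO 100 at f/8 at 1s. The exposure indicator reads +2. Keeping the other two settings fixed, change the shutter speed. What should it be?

Overexposed by 2 stops → need 2 stops darker.
Shutter speed: 1 → 1/2 → 1/4.

1/4s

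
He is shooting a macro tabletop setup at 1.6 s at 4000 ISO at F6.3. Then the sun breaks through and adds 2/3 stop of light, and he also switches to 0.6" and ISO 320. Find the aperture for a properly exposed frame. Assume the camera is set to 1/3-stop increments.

f/1.4

Scene light: 2/3 stop brighter.
Shutter speed: 1.6 → 1.3 → 1 → 0.8 → 0.6 — 1 1/3 stops faster (darker).
ISO: 4000 → 3200 → 2500 → 2000 → 1600 → 1250 → 1000 → 800 → 640 → 500 → 400 → 320 — 3 2/3 stops lower (darker).
Net so far: 4 1/3 stops darker. Aperture: f/6.3 → f/5.6 → f/5 → f/4.5 → f/4 → f/3.5 → f/3.2 → f/2.8 → f/2.5 → f/2.2 → f/2 → f/1.8 → f/1.6 → f/1.4.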